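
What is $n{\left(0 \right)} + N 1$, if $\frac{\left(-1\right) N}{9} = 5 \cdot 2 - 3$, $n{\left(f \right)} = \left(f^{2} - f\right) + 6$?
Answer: $-57$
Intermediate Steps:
$n{\left(f \right)} = 6 + f^{2} - f$
$N = -63$ ($N = - 9 \left(5 \cdot 2 - 3\right) = - 9 \left(10 - 3\right) = \left(-9\right) 7 = -63$)
$n{\left(0 \right)} + N 1 = \left(6 + 0^{2} - 0\right) - 63 = \left(6 + 0 + 0\right) - 63 = 6 - 63 = -57$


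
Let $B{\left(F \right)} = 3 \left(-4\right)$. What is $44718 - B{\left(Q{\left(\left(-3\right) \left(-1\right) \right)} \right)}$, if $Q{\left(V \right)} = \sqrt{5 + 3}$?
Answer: $44730$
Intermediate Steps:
$Q{\left(V \right)} = 2 \sqrt{2}$ ($Q{\left(V \right)} = \sqrt{8} = 2 \sqrt{2}$)
$B{\left(F \right)} = -12$
$44718 - B{\left(Q{\left(\left(-3\right) \left(-1\right) \right)} \right)} = 44718 - -12 = 44718 + 12 = 44730$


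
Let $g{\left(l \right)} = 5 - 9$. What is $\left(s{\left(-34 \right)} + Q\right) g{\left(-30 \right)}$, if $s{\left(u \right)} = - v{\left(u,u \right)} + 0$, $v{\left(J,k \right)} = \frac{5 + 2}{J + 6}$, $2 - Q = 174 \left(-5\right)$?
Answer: $-3489$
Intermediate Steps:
$Q = 872$ ($Q = 2 - 174 \left(-5\right) = 2 - -870 = 2 + 870 = 872$)
$v{\left(J,k \right)} = \frac{7}{6 + J}$
$g{\left(l \right)} = -4$
$s{\left(u \right)} = - \frac{7}{6 + u}$ ($s{\left(u \right)} = - \frac{7}{6 + u} + 0 = - \frac{7}{6 + u}$)
$\left(s{\left(-34 \right)} + Q\right) g{\left(-30 \right)} = \left(- \frac{7}{6 - 34} + 872\right) \left(-4\right) = \left(- \frac{7}{-28} + 872\right) \left(-4\right) = \left(\left(-7\right) \left(- \frac{1}{28}\right) + 872\right) \left(-4\right) = \left(\frac{1}{4} + 872\right) \left(-4\right) = \frac{3489}{4} \left(-4\right) = -3489$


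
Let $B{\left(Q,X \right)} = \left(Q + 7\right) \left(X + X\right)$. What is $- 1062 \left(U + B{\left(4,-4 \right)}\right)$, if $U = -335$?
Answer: $449226$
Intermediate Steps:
$B{\left(Q,X \right)} = 2 X \left(7 + Q\right)$ ($B{\left(Q,X \right)} = \left(7 + Q\right) 2 X = 2 X \left(7 + Q\right)$)
$- 1062 \left(U + B{\left(4,-4 \right)}\right) = - 1062 \left(-335 + 2 \left(-4\right) \left(7 + 4\right)\right) = - 1062 \left(-335 + 2 \left(-4\right) 11\right) = - 1062 \left(-335 - 88\right) = \left(-1062\right) \left(-423\right) = 449226$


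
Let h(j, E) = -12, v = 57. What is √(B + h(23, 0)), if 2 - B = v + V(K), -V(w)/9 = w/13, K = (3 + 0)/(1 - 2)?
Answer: I*√11674/13 ≈ 8.3112*I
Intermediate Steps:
K = -3 (K = 3/(-1) = 3*(-1) = -3)
V(w) = -9*w/13
B = -742/13 (B = 2 - (57 - 9/13*(-3)) = 2 - (57 + 27/13) = 2 - 1*768/13 = 2 - 768/13 = -742/13 ≈ -57.077)
√(B + h(23, 0)) = √(-742/13 - 12) = √(-898/13) = I*√11674/13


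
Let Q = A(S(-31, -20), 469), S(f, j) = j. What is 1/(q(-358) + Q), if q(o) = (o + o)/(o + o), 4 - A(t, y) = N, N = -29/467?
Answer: 467/2364 ≈ 0.19755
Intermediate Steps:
N = -29/467 (N = -29*1/467 = -29/467 ≈ -0.062099)
A(t, y) = 1897/467 (A(t, y) = 4 - 1*(-29/467) = 4 + 29/467 = 1897/467)
Q = 1897/467 ≈ 4.0621
q(o) = 1 (q(o) = (2*o)/((2*o)) = (2*o)*(1/(2*o)) = 1)
1/(q(-358) + Q) = 1/(1 + 1897/467) = 1/(2364/467) = 467/2364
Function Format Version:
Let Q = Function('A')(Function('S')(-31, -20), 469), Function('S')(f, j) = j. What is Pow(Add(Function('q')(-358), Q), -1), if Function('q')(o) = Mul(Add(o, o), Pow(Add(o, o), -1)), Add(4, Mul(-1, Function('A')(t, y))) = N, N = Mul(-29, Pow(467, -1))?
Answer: Rational(467, 2364) ≈ 0.19755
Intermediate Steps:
N = Rational(-29, 467) (N = Mul(-29, Rational(1, 467)) = Rational(-29, 467) ≈ -0.062099)
Function('A')(t, y) = Rational(1897, 467) (Function('A')(t, y) = Add(4, Mul(-1, Rational(-29, 467))) = Add(4, Rational(29, 467)) = Rational(1897, 467))
Q = Rational(1897, 467) ≈ 4.0621
Function('q')(o) = 1 (Function('q')(o) = Mul(Mul(2, o), Pow(Mul(2, o), -1)) = Mul(Mul(2, o), Mul(Rational(1, 2), Pow(o, -1))) = 1)
Pow(Add(Function('q')(-358), Q), -1) = Pow(Add(1, Rational(1897, 467)), -1) = Pow(Rational(2364, 467), -1) = Rational(467, 2364)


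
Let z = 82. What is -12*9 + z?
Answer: -26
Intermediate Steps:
-12*9 + z = -12*9 + 82 = -108 + 82 = -26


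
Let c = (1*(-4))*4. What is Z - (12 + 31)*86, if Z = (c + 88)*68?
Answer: 1198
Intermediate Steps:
c = -16 (c = -4*4 = -16)
Z = 4896 (Z = (-16 + 88)*68 = 72*68 = 4896)
Z - (12 + 31)*86 = 4896 - (12 + 31)*86 = 4896 - 43*86 = 4896 - 1*3698 = 4896 - 3698 = 1198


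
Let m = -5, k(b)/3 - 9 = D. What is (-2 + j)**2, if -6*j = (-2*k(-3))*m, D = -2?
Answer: 1369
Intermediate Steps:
k(b) = 21 (k(b) = 27 + 3*(-2) = 27 - 6 = 21)
j = -35 (j = -(-2*21)*(-5)/6 = -(-7)*(-5) = -1/6*210 = -35)
(-2 + j)**2 = (-2 - 35)**2 = (-37)**2 = 1369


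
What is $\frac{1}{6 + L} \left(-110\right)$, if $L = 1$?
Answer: $- \frac{110}{7} \approx -15.714$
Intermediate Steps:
$\frac{1}{6 + L} \left(-110\right) = \frac{1}{6 + 1} \left(-110\right) = \frac{1}{7} \left(-110\right) = - \frac{110}{7}$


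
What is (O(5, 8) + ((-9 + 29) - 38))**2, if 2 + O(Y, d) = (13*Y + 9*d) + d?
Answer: 15625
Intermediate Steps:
O(Y, d) = -2 + 10*d + 13*Y (O(Y, d) = -2 + ((13*Y + 9*d) + d) = -2 + ((9*d + 13*Y) + d) = -2 + (10*d + 13*Y) = -2 + 10*d + 13*Y)
(O(5, 8) + ((-9 + 29) - 38))**2 = ((-2 + 10*8 + 13*5) + ((-9 + 29) - 38))**2 = ((-2 + 80 + 65) + (20 - 38))**2 = (143 - 18)**2 = 125**2 = 15625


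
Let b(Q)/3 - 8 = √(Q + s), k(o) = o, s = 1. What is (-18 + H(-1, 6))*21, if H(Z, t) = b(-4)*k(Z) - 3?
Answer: -945 - 63*I*√3 ≈ -945.0 - 109.12*I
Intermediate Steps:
b(Q) = 24 + 3*√(1 + Q) (b(Q) = 24 + 3*√(Q + 1) = 24 + 3*√(1 + Q))
H(Z, t) = -3 + Z*(24 + 3*I*√3) (H(Z, t) = (24 + 3*√(1 - 4))*Z - 3 = (24 + 3*√(-3))*Z - 3 = (24 + 3*(I*√3))*Z - 3 = (24 + 3*I*√3)*Z - 3 = Z*(24 + 3*I*√3) - 3 = -3 + Z*(24 + 3*I*√3))
(-18 + H(-1, 6))*21 = (-18 + (-3 + 3*(-1)*(8 + I*√3)))*21 = (-18 + (-3 + (-24 - 3*I*√3)))*21 = (-18 + (-27 - 3*I*√3))*21 = (-45 - 3*I*√3)*21 = -945 - 63*I*√3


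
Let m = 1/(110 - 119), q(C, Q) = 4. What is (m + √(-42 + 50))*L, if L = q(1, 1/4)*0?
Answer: 0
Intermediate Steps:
m = -⅑ (m = 1/(-9) = -⅑ ≈ -0.11111)
L = 0 (L = 4*0 = 0)
(m + √(-42 + 50))*L = (-⅑ + √(-42 + 50))*0 = (-⅑ + √8)*0 = (-⅑ + 2*√2)*0 = 0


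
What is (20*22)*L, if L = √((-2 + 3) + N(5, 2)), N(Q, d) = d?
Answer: 440*√3 ≈ 762.10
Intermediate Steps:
L = √3 (L = √((-2 + 3) + 2) = √(1 + 2) = √3 ≈ 1.7320)
(20*22)*L = (20*22)*√3 = 440*√3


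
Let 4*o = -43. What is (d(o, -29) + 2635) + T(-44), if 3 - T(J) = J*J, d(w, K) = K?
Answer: 673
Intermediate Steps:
o = -43/4 (o = (¼)*(-43) = -43/4 ≈ -10.750)
T(J) = 3 - J² (T(J) = 3 - J*J = 3 - J²)
(d(o, -29) + 2635) + T(-44) = (-29 + 2635) + (3 - 1*(-44)²) = 2606 + (3 - 1*1936) = 2606 + (3 - 1936) = 2606 - 1933 = 673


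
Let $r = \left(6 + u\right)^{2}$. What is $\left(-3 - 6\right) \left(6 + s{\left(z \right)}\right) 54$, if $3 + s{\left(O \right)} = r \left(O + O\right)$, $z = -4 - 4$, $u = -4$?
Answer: $29646$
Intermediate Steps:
$r = 4$ ($r = \left(6 - 4\right)^{2} = 2^{2} = 4$)
$z = -8$
$s{\left(O \right)} = -3 + 8 O$ ($s{\left(O \right)} = -3 + 4 \left(O + O\right) = -3 + 4 \cdot 2 O = -3 + 8 O$)
$\left(-3 - 6\right) \left(6 + s{\left(z \right)}\right) 54 = \left(-3 - 6\right) \left(6 + \left(-3 + 8 \left(-8\right)\right)\right) 54 = \left(-3 - 6\right) \left(6 - 67\right) 54 = - 9 \left(6 - 67\right) 54 = \left(-9\right) \left(-61\right) 54 = 549 \cdot 54 = 29646$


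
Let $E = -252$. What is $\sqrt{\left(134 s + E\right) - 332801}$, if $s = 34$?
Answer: $i \sqrt{328497} \approx 573.15 i$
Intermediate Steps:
$\sqrt{\left(134 s + E\right) - 332801} = \sqrt{\left(134 \cdot 34 - 252\right) - 332801} = \sqrt{\left(4556 - 252\right) - 332801} = \sqrt{4304 - 332801} = \sqrt{-328497} = i \sqrt{328497}$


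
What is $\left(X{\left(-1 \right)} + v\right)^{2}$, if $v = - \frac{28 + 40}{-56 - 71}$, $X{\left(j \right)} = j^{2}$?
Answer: $\frac{38025}{16129} \approx 2.3576$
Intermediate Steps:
$v = \frac{68}{127}$ ($v = - \frac{68}{-127} = - \frac{68 \left(-1\right)}{127} = \left(-1\right) \left(- \frac{68}{127}\right) = \frac{68}{127} \approx 0.53543$)
$\left(X{\left(-1 \right)} + v\right)^{2} = \left(\left(-1\right)^{2} + \frac{68}{127}\right)^{2} = \left(1 + \frac{68}{127}\right)^{2} = \left(\frac{195}{127}\right)^{2} = \frac{38025}{16129}$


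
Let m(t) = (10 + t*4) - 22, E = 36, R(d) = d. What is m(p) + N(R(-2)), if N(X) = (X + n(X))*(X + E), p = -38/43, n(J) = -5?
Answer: -10902/43 ≈ -253.53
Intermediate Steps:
p = -38/43 (p = -38*1/43 = -38/43 ≈ -0.88372)
m(t) = -12 + 4*t (m(t) = (10 + 4*t) - 22 = -12 + 4*t)
N(X) = (-5 + X)*(36 + X) (N(X) = (X - 5)*(X + 36) = (-5 + X)*(36 + X))
m(p) + N(R(-2)) = (-12 + 4*(-38/43)) + (-180 + (-2)² + 31*(-2)) = (-12 - 152/43) + (-180 + 4 - 62) = -668/43 - 238 = -10902/43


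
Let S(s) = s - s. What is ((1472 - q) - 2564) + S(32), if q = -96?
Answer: -996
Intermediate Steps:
S(s) = 0
((1472 - q) - 2564) + S(32) = ((1472 - 1*(-96)) - 2564) + 0 = ((1472 + 96) - 2564) + 0 = (1568 - 2564) + 0 = -996 + 0 = -996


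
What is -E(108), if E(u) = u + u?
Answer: -216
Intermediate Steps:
E(u) = 2*u
-E(108) = -2*108 = -1*216 = -216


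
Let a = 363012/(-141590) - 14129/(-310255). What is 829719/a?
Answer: -728974609459371/2212515259 ≈ -3.2948e+5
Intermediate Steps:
a = -2212515259/878580109 (a = 363012*(-1/141590) - 14129*(-1/310255) = -181506/70795 + 14129/310255 = -2212515259/878580109 ≈ -2.5183)
829719/a = 829719/(-2212515259/878580109) = 829719*(-878580109/2212515259) = -728974609459371/2212515259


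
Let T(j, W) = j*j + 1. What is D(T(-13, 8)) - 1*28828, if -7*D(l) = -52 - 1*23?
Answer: -201721/7 ≈ -28817.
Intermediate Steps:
T(j, W) = 1 + j**2 (T(j, W) = j**2 + 1 = 1 + j**2)
D(l) = 75/7 (D(l) = -(-52 - 1*23)/7 = -(-52 - 23)/7 = -1/7*(-75) = 75/7)
D(T(-13, 8)) - 1*28828 = 75/7 - 1*28828 = 75/7 - 28828 = -201721/7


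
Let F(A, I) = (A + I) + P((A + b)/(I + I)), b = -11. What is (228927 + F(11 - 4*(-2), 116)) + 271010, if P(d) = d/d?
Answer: 500073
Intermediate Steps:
P(d) = 1
F(A, I) = 1 + A + I (F(A, I) = (A + I) + 1 = 1 + A + I)
(228927 + F(11 - 4*(-2), 116)) + 271010 = (228927 + (1 + (11 - 4*(-2)) + 116)) + 271010 = (228927 + (1 + (11 + 8) + 116)) + 271010 = (228927 + (1 + 19 + 116)) + 271010 = (228927 + 136) + 271010 = 229063 + 271010 = 500073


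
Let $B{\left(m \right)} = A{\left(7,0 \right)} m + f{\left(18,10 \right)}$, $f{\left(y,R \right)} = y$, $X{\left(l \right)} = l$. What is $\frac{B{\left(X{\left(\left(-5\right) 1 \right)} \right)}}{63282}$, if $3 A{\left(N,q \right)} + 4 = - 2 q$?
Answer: $\frac{37}{94923} \approx 0.00038979$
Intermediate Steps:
$A{\left(N,q \right)} = - \frac{4}{3} - \frac{2 q}{3}$ ($A{\left(N,q \right)} = - \frac{4}{3} + \frac{\left(-2\right) q}{3} = - \frac{4}{3} - \frac{2 q}{3}$)
$B{\left(m \right)} = 18 - \frac{4 m}{3}$ ($B{\left(m \right)} = \left(- \frac{4}{3} - 0\right) m + 18 = \left(- \frac{4}{3} + 0\right) m + 18 = - \frac{4 m}{3} + 18 = 18 - \frac{4 m}{3}$)
$\frac{B{\left(X{\left(\left(-5\right) 1 \right)} \right)}}{63282} = \frac{18 - \frac{4 \left(\left(-5\right) 1\right)}{3}}{63282} = \left(18 - - \frac{20}{3}\right) \frac{1}{63282} = \left(18 + \frac{20}{3}\right) \frac{1}{63282} = \frac{74}{3} \cdot \frac{1}{63282} = \frac{37}{94923}$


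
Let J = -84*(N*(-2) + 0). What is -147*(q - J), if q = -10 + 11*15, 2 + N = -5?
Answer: -195657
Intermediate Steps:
N = -7 (N = -2 - 5 = -7)
q = 155 (q = -10 + 165 = 155)
J = -1176 (J = -84*(-7*(-2) + 0) = -84*(14 + 0) = -84*14 = -1176)
-147*(q - J) = -147*(155 - 1*(-1176)) = -147*(155 + 1176) = -147*1331 = -195657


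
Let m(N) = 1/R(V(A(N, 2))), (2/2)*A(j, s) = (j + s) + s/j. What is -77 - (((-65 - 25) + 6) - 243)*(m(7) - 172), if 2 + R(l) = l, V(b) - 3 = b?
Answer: -1350941/24 ≈ -56289.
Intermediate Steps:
A(j, s) = j + s + s/j (A(j, s) = (j + s) + s/j = j + s + s/j)
V(b) = 3 + b
R(l) = -2 + l
m(N) = 1/(3 + N + 2/N) (m(N) = 1/(-2 + (3 + (N + 2 + 2/N))) = 1/(-2 + (3 + (2 + N + 2/N))) = 1/(-2 + (5 + N + 2/N)) = 1/(3 + N + 2/N))
-77 - (((-65 - 25) + 6) - 243)*(m(7) - 172) = -77 - (((-65 - 25) + 6) - 243)*(7/(2 + 7*(3 + 7)) - 172) = -77 - ((-90 + 6) - 243)*(7/(2 + 7*10) - 172) = -77 - (-84 - 243)*(7/(2 + 70) - 172) = -77 - (-327)*(7/72 - 172) = -77 - (-327)*(-12377)/72 = -77 - 1*1349093/24 = -77 - 1349093/24 = -1350941/24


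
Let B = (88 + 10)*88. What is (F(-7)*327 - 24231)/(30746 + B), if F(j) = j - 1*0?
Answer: -2652/3937 ≈ -0.67361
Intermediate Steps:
F(j) = j (F(j) = j + 0 = j)
B = 8624 (B = 98*88 = 8624)
(F(-7)*327 - 24231)/(30746 + B) = (-7*327 - 24231)/(30746 + 8624) = (-2289 - 24231)/39370 = -26520*1/39370 = -2652/3937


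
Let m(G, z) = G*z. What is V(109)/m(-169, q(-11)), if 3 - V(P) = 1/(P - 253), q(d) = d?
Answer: 433/267696 ≈ 0.0016175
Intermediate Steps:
V(P) = 3 - 1/(-253 + P) (V(P) = 3 - 1/(P - 253) = 3 - 1/(-253 + P))
V(109)/m(-169, q(-11)) = ((-760 + 3*109)/(-253 + 109))/((-169*(-11))) = ((-760 + 327)/(-144))/1859 = -1/144*(-433)*(1/1859) = (433/144)*(1/1859) = 433/267696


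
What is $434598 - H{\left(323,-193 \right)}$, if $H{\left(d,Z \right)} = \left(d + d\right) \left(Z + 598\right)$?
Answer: $172968$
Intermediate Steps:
$H{\left(d,Z \right)} = 2 d \left(598 + Z\right)$
$434598 - H{\left(323,-193 \right)} = 434598 - 2 \cdot 323 \left(598 - 193\right) = 434598 - 2 \cdot 323 \cdot 405 = 434598 - 261630 = 172968$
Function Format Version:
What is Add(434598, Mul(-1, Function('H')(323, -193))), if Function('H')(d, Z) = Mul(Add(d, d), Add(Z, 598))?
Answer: 172968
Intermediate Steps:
Function('H')(d, Z) = Mul(2, d, Add(598, Z)) (Function('H')(d, Z) = Mul(Mul(2, d), Add(598, Z)) = Mul(2, d, Add(598, Z)))
Add(434598, Mul(-1, Function('H')(323, -193))) = Add(434598, Mul(-1, Mul(2, 323, Add(598, -193)))) = Add(434598, Mul(-1, Mul(2, 323, 405))) = Add(434598, Mul(-1, 261630)) = Add(434598, -261630) = 172968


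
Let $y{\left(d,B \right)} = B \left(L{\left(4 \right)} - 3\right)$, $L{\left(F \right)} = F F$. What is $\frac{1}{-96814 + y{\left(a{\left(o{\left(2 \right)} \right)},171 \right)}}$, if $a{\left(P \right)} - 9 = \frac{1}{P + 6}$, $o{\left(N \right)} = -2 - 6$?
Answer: $- \frac{1}{94591} \approx -1.0572 \cdot 10^{-5}$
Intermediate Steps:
$o{\left(N \right)} = -8$ ($o{\left(N \right)} = -2 - 6 = -8$)
$L{\left(F \right)} = F^{2}$
$a{\left(P \right)} = 9 + \frac{1}{6 + P}$ ($a{\left(P \right)} = 9 + \frac{1}{P + 6} = 9 + \frac{1}{6 + P}$)
$y{\left(d,B \right)} = 13 B$ ($y{\left(d,B \right)} = B \left(4^{2} - 3\right) = B \left(16 - 3\right) = B 13 = 13 B$)
$\frac{1}{-96814 + y{\left(a{\left(o{\left(2 \right)} \right)},171 \right)}} = \frac{1}{-96814 + 13 \cdot 171} = \frac{1}{-96814 + 2223} = \frac{1}{-94591} = - \frac{1}{94591}$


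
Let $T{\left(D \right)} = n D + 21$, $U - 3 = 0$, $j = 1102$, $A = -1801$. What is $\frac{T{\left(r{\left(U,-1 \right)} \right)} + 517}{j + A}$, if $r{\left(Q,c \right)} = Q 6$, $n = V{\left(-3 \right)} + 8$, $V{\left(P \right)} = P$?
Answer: $- \frac{628}{699} \approx -0.89843$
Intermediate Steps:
$U = 3$ ($U = 3 + 0 = 3$)
$n = 5$ ($n = -3 + 8 = 5$)
$r{\left(Q,c \right)} = 6 Q$
$T{\left(D \right)} = 21 + 5 D$ ($T{\left(D \right)} = 5 D + 21 = 21 + 5 D$)
$\frac{T{\left(r{\left(U,-1 \right)} \right)} + 517}{j + A} = \frac{\left(21 + 5 \cdot 6 \cdot 3\right) + 517}{1102 - 1801} = \frac{\left(21 + 5 \cdot 18\right) + 517}{-699} = \left(\left(21 + 90\right) + 517\right) \left(- \frac{1}{699}\right) = \left(111 + 517\right) \left(- \frac{1}{699}\right) = 628 \left(- \frac{1}{699}\right) = - \frac{628}{699}$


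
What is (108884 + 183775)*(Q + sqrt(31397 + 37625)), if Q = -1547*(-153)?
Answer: 69269751369 + 292659*sqrt(69022) ≈ 6.9347e+10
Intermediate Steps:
Q = 236691
(108884 + 183775)*(Q + sqrt(31397 + 37625)) = (108884 + 183775)*(236691 + sqrt(31397 + 37625)) = 292659*(236691 + sqrt(69022)) = 69269751369 + 292659*sqrt(69022)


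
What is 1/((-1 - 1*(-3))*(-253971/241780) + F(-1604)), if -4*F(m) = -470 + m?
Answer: 60445/31213747 ≈ 0.0019365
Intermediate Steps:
F(m) = 235/2 - m/4 (F(m) = -(-470 + m)/4 = 235/2 - m/4)
1/((-1 - 1*(-3))*(-253971/241780) + F(-1604)) = 1/((-1 - 1*(-3))*(-253971/241780) + (235/2 - ¼*(-1604))) = 1/((-1 + 3)*(-253971*1/241780) + (235/2 + 401)) = 1/(2*(-253971/241780) + 1037/2) = 1/(-253971/120890 + 1037/2) = 1/(31213747/60445) = 60445/31213747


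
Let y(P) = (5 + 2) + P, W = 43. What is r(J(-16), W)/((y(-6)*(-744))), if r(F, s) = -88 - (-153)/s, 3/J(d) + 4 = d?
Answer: 3631/31992 ≈ 0.11350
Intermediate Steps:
J(d) = 3/(-4 + d)
y(P) = 7 + P
r(F, s) = -88 + 153/s
r(J(-16), W)/((y(-6)*(-744))) = (-88 + 153/43)/(((7 - 6)*(-744))) = (-88 + 153*(1/43))/((1*(-744))) = (-88 + 153/43)/(-744) = -3631/43*(-1/744) = 3631/31992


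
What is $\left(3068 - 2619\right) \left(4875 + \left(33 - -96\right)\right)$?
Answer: $2246796$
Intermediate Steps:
$\left(3068 - 2619\right) \left(4875 + \left(33 - -96\right)\right) = 449 \left(4875 + \left(33 + 96\right)\right) = 449 \left(4875 + 129\right) = 449 \cdot 5004 = 2246796$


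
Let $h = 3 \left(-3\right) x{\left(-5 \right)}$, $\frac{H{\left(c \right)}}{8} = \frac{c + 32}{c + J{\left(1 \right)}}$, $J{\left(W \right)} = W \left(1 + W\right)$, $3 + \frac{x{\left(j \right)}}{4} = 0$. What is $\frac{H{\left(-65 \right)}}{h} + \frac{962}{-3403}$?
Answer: $- \frac{470588}{1929501} \approx -0.24389$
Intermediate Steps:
$x{\left(j \right)} = -12$ ($x{\left(j \right)} = -12 + 4 \cdot 0 = -12 + 0 = -12$)
$H{\left(c \right)} = \frac{8 \left(32 + c\right)}{2 + c}$ ($H{\left(c \right)} = 8 \frac{c + 32}{c + 1 \left(1 + 1\right)} = 8 \frac{32 + c}{c + 1 \cdot 2} = 8 \frac{32 + c}{c + 2} = 8 \frac{32 + c}{2 + c} = \frac{8 \left(32 + c\right)}{2 + c}$)
$h = 108$ ($h = 3 \left(-3\right) \left(-12\right) = \left(-9\right) \left(-12\right) = 108$)
$\frac{H{\left(-65 \right)}}{h} + \frac{962}{-3403} = \frac{8 \frac{1}{2 - 65} \left(32 - 65\right)}{108} + \frac{962}{-3403} = 8 \frac{1}{-63} \left(-33\right) \frac{1}{108} + 962 \left(- \frac{1}{3403}\right) = 8 \left(- \frac{1}{63}\right) \left(-33\right) \frac{1}{108} - \frac{962}{3403} = \frac{88}{21} \cdot \frac{1}{108} - \frac{962}{3403} = \frac{22}{567} - \frac{962}{3403} = - \frac{470588}{1929501}$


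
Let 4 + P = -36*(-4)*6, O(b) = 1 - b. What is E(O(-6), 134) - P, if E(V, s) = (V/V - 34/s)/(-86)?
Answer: -2477685/2881 ≈ -860.01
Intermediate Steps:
E(V, s) = -1/86 + 17/(43*s) (E(V, s) = (1 - 34/s)*(-1/86) = -1/86 + 17/(43*s))
P = 860 (P = -4 - 36*(-4)*6 = -4 + 144*6 = -4 + 864 = 860)
E(O(-6), 134) - P = (1/86)*(34 - 1*134)/134 - 1*860 = (1/86)*(1/134)*(34 - 134) - 860 = (1/86)*(1/134)*(-100) - 860 = -25/2881 - 860 = -2477685/2881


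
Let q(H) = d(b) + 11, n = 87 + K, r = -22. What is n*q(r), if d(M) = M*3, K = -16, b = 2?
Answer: 1207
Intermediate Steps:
d(M) = 3*M
n = 71 (n = 87 - 16 = 71)
q(H) = 17 (q(H) = 3*2 + 11 = 6 + 11 = 17)
n*q(r) = 71*17 = 1207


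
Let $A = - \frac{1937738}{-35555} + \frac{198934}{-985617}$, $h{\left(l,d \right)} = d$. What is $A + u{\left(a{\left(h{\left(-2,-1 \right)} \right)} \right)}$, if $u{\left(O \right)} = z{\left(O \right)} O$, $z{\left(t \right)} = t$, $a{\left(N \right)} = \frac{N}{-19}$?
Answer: $\frac{686943827779771}{12650744089035} \approx 54.301$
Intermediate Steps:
$a{\left(N \right)} = - \frac{N}{19}$ ($a{\left(N \right)} = N \left(- \frac{1}{19}\right) = - \frac{N}{19}$)
$u{\left(O \right)} = O^{2}$ ($u{\left(O \right)} = O O = O^{2}$)
$A = \frac{1902794415976}{35043612435}$ ($A = \left(-1937738\right) \left(- \frac{1}{35555}\right) + 198934 \left(- \frac{1}{985617}\right) = \frac{1937738}{35555} - \frac{198934}{985617} = \frac{1902794415976}{35043612435} \approx 54.298$)
$A + u{\left(a{\left(h{\left(-2,-1 \right)} \right)} \right)} = \frac{1902794415976}{35043612435} + \left(\left(- \frac{1}{19}\right) \left(-1\right)\right)^{2} = \frac{1902794415976}{35043612435} + \left(\frac{1}{19}\right)^{2} = \frac{1902794415976}{35043612435} + \frac{1}{361} = \frac{686943827779771}{12650744089035}$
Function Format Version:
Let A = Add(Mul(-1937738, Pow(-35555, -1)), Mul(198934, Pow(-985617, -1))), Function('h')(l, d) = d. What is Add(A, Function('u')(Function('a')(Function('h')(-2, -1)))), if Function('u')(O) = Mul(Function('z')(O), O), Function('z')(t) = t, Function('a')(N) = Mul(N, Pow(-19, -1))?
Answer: Rational(686943827779771, 12650744089035) ≈ 54.301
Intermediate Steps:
Function('a')(N) = Mul(Rational(-1, 19), N) (Function('a')(N) = Mul(N, Rational(-1, 19)) = Mul(Rational(-1, 19), N))
Function('u')(O) = Pow(O, 2) (Function('u')(O) = Mul(O, O) = Pow(O, 2))
A = Rational(1902794415976, 35043612435) (A = Add(Mul(-1937738, Rational(-1, 35555)), Mul(198934, Rational(-1, 985617))) = Add(Rational(1937738, 35555), Rational(-198934, 985617)) = Rational(1902794415976, 35043612435) ≈ 54.298)
Add(A, Function('u')(Function('a')(Function('h')(-2, -1)))) = Add(Rational(1902794415976, 35043612435), Pow(Mul(Rational(-1, 19), -1), 2)) = Add(Rational(1902794415976, 35043612435), Pow(Rational(1, 19), 2)) = Add(Rational(1902794415976, 35043612435), Rational(1, 361)) = Rational(686943827779771, 12650744089035)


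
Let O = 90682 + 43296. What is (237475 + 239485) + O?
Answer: 610938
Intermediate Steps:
O = 133978
(237475 + 239485) + O = (237475 + 239485) + 133978 = 476960 + 133978 = 610938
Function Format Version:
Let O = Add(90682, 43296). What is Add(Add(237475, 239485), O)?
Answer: 610938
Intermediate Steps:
O = 133978
Add(Add(237475, 239485), O) = Add(Add(237475, 239485), 133978) = Add(476960, 133978) = 610938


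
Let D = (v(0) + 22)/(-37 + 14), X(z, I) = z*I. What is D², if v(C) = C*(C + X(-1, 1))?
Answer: 484/529 ≈ 0.91493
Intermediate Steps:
X(z, I) = I*z
v(C) = C*(-1 + C) (v(C) = C*(C + 1*(-1)) = C*(C - 1) = C*(-1 + C))
D = -22/23 (D = (0*(-1 + 0) + 22)/(-37 + 14) = (0*(-1) + 22)/(-23) = (0 + 22)*(-1/23) = 22*(-1/23) = -22/23 ≈ -0.95652)
D² = (-22/23)² = 484/529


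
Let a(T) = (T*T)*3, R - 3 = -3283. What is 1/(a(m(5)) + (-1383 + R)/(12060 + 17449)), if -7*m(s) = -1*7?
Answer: 29509/83864 ≈ 0.35187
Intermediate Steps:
R = -3280 (R = 3 - 3283 = -3280)
m(s) = 1 (m(s) = -(-1)*7/7 = -⅐*(-7) = 1)
a(T) = 3*T² (a(T) = T²*3 = 3*T²)
1/(a(m(5)) + (-1383 + R)/(12060 + 17449)) = 1/(3*1² + (-1383 - 3280)/(12060 + 17449)) = 1/(3*1 - 4663/29509) = 1/(3 - 4663*1/29509) = 1/(3 - 4663/29509) = 1/(83864/29509) = 29509/83864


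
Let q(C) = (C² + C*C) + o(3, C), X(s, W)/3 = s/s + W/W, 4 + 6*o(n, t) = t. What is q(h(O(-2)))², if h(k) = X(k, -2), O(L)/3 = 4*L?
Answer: 47089/9 ≈ 5232.1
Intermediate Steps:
o(n, t) = -⅔ + t/6
X(s, W) = 6 (X(s, W) = 3*(s/s + W/W) = 3*(1 + 1) = 3*2 = 6)
O(L) = 12*L (O(L) = 3*(4*L) = 12*L)
h(k) = 6
q(C) = -⅔ + 2*C² + C/6 (q(C) = (C² + C*C) + (-⅔ + C/6) = (C² + C²) + (-⅔ + C/6) = 2*C² + (-⅔ + C/6) = -⅔ + 2*C² + C/6)
q(h(O(-2)))² = (-⅔ + 2*6² + (⅙)*6)² = (-⅔ + 2*36 + 1)² = (-⅔ + 72 + 1)² = (217/3)² = 47089/9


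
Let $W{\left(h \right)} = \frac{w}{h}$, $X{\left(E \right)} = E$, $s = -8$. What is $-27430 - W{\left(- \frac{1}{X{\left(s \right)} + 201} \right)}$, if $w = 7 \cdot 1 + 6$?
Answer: $-24921$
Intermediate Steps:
$w = 13$ ($w = 7 + 6 = 13$)
$W{\left(h \right)} = \frac{13}{h}$
$-27430 - W{\left(- \frac{1}{X{\left(s \right)} + 201} \right)} = -27430 - \frac{13}{\left(-1\right) \frac{1}{-8 + 201}} = -27430 - \frac{13}{\left(-1\right) \frac{1}{193}} = -27430 - \frac{13}{- \frac{1}{193}} = -27430 - 13 \left(-193\right) = -27430 - -2509 = -27430 + 2509 = -24921$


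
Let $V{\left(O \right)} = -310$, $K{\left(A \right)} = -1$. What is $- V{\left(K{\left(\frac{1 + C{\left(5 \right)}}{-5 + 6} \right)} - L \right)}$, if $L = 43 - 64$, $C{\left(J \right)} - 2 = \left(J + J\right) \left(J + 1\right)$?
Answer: $310$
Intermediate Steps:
$C{\left(J \right)} = 2 + 2 J \left(1 + J\right)$ ($C{\left(J \right)} = 2 + \left(J + J\right) \left(J + 1\right) = 2 + 2 J \left(1 + J\right)$)
$L = -21$ ($L = 43 - 64 = -21$)
$- V{\left(K{\left(\frac{1 + C{\left(5 \right)}}{-5 + 6} \right)} - L \right)} = \left(-1\right) \left(-310\right) = 310$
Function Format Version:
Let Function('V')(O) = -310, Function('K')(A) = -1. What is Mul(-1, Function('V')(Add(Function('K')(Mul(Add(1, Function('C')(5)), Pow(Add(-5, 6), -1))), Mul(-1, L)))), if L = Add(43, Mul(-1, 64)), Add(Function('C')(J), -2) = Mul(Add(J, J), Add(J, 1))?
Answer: 310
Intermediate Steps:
Function('C')(J) = Add(2, Mul(2, J, Add(1, J))) (Function('C')(J) = Add(2, Mul(Add(J, J), Add(J, 1))) = Add(2, Mul(Mul(2, J), Add(1, J))) = Add(2, Mul(2, J, Add(1, J))))
L = -21 (L = Add(43, -64) = -21)
Mul(-1, Function('V')(Add(Function('K')(Mul(Add(1, Function('C')(5)), Pow(Add(-5, 6), -1))), Mul(-1, L)))) = Mul(-1, -310) = 310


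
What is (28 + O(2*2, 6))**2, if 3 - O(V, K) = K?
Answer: 625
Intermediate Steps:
O(V, K) = 3 - K
(28 + O(2*2, 6))**2 = (28 + (3 - 1*6))**2 = (28 + (3 - 6))**2 = (28 - 3)**2 = 25**2 = 625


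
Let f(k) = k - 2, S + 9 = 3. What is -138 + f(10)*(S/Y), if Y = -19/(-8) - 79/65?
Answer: -36058/201 ≈ -179.39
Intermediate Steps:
S = -6 (S = -9 + 3 = -6)
Y = 603/520 (Y = -19*(-1/8) - 79*1/65 = 19/8 - 79/65 = 603/520 ≈ 1.1596)
f(k) = -2 + k
-138 + f(10)*(S/Y) = -138 + (-2 + 10)*(-6/603/520) = -138 + 8*(-6*520/603) = -138 + 8*(-1040/201) = -138 - 8320/201 = -36058/201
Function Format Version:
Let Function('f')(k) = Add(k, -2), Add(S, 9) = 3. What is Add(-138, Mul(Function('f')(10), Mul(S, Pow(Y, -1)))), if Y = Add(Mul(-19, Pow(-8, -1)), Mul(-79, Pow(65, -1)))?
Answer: Rational(-36058, 201) ≈ -179.39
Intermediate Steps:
S = -6 (S = Add(-9, 3) = -6)
Y = Rational(603, 520) (Y = Add(Mul(-19, Rational(-1, 8)), Mul(-79, Rational(1, 65))) = Add(Rational(19, 8), Rational(-79, 65)) = Rational(603, 520) ≈ 1.1596)
Function('f')(k) = Add(-2, k)
Add(-138, Mul(Function('f')(10), Mul(S, Pow(Y, -1)))) = Add(-138, Mul(Add(-2, 10), Mul(-6, Pow(Rational(603, 520), -1)))) = Add(-138, Mul(8, Mul(-6, Rational(520, 603)))) = Add(-138, Mul(8, Rational(-1040, 201))) = Add(-138, Rational(-8320, 201)) = Rational(-36058, 201)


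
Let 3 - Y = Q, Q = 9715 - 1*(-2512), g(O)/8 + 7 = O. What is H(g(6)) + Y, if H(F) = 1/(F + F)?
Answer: -195585/16 ≈ -12224.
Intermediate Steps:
g(O) = -56 + 8*O
Q = 12227 (Q = 9715 + 2512 = 12227)
H(F) = 1/(2*F)
Y = -12224 (Y = 3 - 1*12227 = 3 - 12227 = -12224)
H(g(6)) + Y = 1/(2*(-56 + 8*6)) - 12224 = 1/(2*(-56 + 48)) - 12224 = (1/2)/(-8) - 12224 = (1/2)*(-1/8) - 12224 = -1/16 - 12224 = -195585/16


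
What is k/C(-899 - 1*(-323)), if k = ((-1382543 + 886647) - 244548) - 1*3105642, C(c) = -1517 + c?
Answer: 3846086/2093 ≈ 1837.6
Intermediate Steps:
k = -3846086 (k = (-495896 - 244548) - 3105642 = -740444 - 3105642 = -3846086)
k/C(-899 - 1*(-323)) = -3846086/(-1517 + (-899 - 1*(-323))) = -3846086/(-1517 + (-899 + 323)) = -3846086/(-1517 - 576) = -3846086/(-2093) = -3846086*(-1/2093) = 3846086/2093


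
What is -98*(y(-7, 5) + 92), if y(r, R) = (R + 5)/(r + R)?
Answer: -8526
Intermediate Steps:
y(r, R) = (5 + R)/(R + r)
-98*(y(-7, 5) + 92) = -98*((5 + 5)/(5 - 7) + 92) = -98*(10/(-2) + 92) = -98*(-1/2*10 + 92) = -98*(-5 + 92) = -98*87 = -8526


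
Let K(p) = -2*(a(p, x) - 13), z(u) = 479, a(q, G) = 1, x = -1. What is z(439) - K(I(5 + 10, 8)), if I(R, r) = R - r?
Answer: 455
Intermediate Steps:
K(p) = 24 (K(p) = -2*(1 - 13) = -2*(-12) = 24)
z(439) - K(I(5 + 10, 8)) = 479 - 1*24 = 479 - 24 = 455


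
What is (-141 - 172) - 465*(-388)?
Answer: 180107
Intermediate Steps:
(-141 - 172) - 465*(-388) = -313 + 180420 = 180107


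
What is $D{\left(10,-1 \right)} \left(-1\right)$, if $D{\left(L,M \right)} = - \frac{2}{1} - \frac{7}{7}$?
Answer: $3$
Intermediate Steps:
$D{\left(L,M \right)} = -3$ ($D{\left(L,M \right)} = \left(-2\right) 1 - 1 = -2 - 1 = -3$)
$D{\left(10,-1 \right)} \left(-1\right) = \left(-3\right) \left(-1\right) = 3$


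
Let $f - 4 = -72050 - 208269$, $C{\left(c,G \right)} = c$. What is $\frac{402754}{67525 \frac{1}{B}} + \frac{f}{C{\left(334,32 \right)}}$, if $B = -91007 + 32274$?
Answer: $- \frac{7919681798163}{22553350} \approx -3.5115 \cdot 10^{5}$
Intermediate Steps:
$B = -58733$
$f = -280315$ ($f = 4 - 280319 = -280315$)
$\frac{402754}{67525 \frac{1}{B}} + \frac{f}{C{\left(334,32 \right)}} = \frac{402754}{67525 \frac{1}{-58733}} - \frac{280315}{334} = \frac{402754}{67525 \left(- \frac{1}{58733}\right)} - \frac{280315}{334} = \frac{402754}{- \frac{67525}{58733}} - \frac{280315}{334} = 402754 \left(- \frac{58733}{67525}\right) - \frac{280315}{334} = - \frac{23654950682}{67525} - \frac{280315}{334} = - \frac{7919681798163}{22553350}$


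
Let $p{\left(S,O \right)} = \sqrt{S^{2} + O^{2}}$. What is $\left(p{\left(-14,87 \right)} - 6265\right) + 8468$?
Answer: $2203 + \sqrt{7765} \approx 2291.1$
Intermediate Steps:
$p{\left(S,O \right)} = \sqrt{O^{2} + S^{2}}$
$\left(p{\left(-14,87 \right)} - 6265\right) + 8468 = \left(\sqrt{87^{2} + \left(-14\right)^{2}} - 6265\right) + 8468 = \left(\sqrt{7569 + 196} - 6265\right) + 8468 = \left(\sqrt{7765} - 6265\right) + 8468 = \left(-6265 + \sqrt{7765}\right) + 8468 = 2203 + \sqrt{7765}$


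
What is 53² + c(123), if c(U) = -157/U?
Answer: 345350/123 ≈ 2807.7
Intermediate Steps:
53² + c(123) = 53² - 157/123 = 2809 - 157*1/123 = 2809 - 157/123 = 345350/123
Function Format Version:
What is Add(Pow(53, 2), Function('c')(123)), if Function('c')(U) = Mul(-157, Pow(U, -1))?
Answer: Rational(345350, 123) ≈ 2807.7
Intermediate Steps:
Add(Pow(53, 2), Function('c')(123)) = Add(Pow(53, 2), Mul(-157, Pow(123, -1))) = Add(2809, Mul(-157, Rational(1, 123))) = Add(2809, Rational(-157, 123)) = Rational(345350, 123)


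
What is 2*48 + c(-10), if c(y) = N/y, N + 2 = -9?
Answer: 971/10 ≈ 97.100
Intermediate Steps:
N = -11 (N = -2 - 9 = -11)
c(y) = -11/y
2*48 + c(-10) = 2*48 - 11/(-10) = 96 - 11*(-⅒) = 96 + 11/10 = 971/10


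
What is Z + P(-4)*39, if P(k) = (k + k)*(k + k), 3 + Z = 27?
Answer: 2520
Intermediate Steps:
Z = 24 (Z = -3 + 27 = 24)
P(k) = 4*k² (P(k) = (2*k)*(2*k) = 4*k²)
Z + P(-4)*39 = 24 + (4*(-4)²)*39 = 24 + (4*16)*39 = 24 + 64*39 = 24 + 2496 = 2520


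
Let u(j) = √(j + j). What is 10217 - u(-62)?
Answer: 10217 - 2*I*√31 ≈ 10217.0 - 11.136*I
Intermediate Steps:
u(j) = √2*√j (u(j) = √(2*j) = √2*√j)
10217 - u(-62) = 10217 - √2*√(-62) = 10217 - √2*I*√62 = 10217 - 2*I*√31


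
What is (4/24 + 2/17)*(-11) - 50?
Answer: -5419/102 ≈ -53.127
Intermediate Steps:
(4/24 + 2/17)*(-11) - 50 = (4*(1/24) + 2*(1/17))*(-11) - 50 = (1/6 + 2/17)*(-11) - 50 = (29/102)*(-11) - 50 = -319/102 - 50 = -5419/102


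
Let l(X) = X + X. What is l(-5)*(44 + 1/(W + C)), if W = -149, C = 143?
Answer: -1315/3 ≈ -438.33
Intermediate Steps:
l(X) = 2*X
l(-5)*(44 + 1/(W + C)) = (2*(-5))*(44 + 1/(-149 + 143)) = -10*(44 + 1/(-6)) = -10*(44 - ⅙) = -10*263/6 = -1315/3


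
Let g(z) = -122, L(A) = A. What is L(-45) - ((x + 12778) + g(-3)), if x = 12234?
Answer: -24935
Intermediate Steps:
L(-45) - ((x + 12778) + g(-3)) = -45 - ((12234 + 12778) - 122) = -45 - (25012 - 122) = -45 - 1*24890 = -45 - 24890 = -24935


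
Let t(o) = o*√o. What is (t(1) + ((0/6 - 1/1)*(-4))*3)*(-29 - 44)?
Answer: -949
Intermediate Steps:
t(o) = o^(3/2)
(t(1) + ((0/6 - 1/1)*(-4))*3)*(-29 - 44) = (1^(3/2) + ((0/6 - 1/1)*(-4))*3)*(-29 - 44) = (1 + ((0*(⅙) - 1*1)*(-4))*3)*(-73) = (1 + ((0 - 1)*(-4))*3)*(-73) = (1 - 1*(-4)*3)*(-73) = (1 + 4*3)*(-73) = (1 + 12)*(-73) = 13*(-73) = -949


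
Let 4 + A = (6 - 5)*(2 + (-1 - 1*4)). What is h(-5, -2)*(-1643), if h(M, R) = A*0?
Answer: 0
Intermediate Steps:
A = -7 (A = -4 + (6 - 5)*(2 + (-1 - 1*4)) = -4 + 1*(2 + (-1 - 4)) = -4 + 1*(2 - 5) = -4 + 1*(-3) = -4 - 3 = -7)
h(M, R) = 0 (h(M, R) = -7*0 = 0)
h(-5, -2)*(-1643) = 0*(-1643) = 0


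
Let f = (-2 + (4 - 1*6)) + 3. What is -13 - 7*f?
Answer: -6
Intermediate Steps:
f = -1 (f = (-2 + (4 - 6)) + 3 = (-2 - 2) + 3 = -4 + 3 = -1)
-13 - 7*f = -13 - 7*(-1) = -13 + 7 = -6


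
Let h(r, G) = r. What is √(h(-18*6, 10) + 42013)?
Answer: 17*√145 ≈ 204.71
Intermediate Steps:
√(h(-18*6, 10) + 42013) = √(-18*6 + 42013) = √(-108 + 42013) = √41905 = 17*√145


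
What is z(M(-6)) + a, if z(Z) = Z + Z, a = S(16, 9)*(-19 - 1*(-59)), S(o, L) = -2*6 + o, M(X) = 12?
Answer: 184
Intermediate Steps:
S(o, L) = -12 + o
a = 160 (a = (-12 + 16)*(-19 - 1*(-59)) = 4*(-19 + 59) = 4*40 = 160)
z(Z) = 2*Z
z(M(-6)) + a = 2*12 + 160 = 24 + 160 = 184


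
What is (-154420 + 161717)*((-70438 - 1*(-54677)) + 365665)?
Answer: 2553249488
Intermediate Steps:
(-154420 + 161717)*((-70438 - 1*(-54677)) + 365665) = 7297*((-70438 + 54677) + 365665) = 7297*(-15761 + 365665) = 7297*349904 = 2553249488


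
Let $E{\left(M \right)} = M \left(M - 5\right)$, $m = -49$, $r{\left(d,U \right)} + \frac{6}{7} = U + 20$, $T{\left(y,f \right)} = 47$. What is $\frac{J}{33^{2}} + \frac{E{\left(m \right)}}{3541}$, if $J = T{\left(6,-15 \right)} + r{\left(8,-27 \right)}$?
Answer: $\frac{21140692}{26993043} \approx 0.78319$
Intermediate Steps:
$r{\left(d,U \right)} = \frac{134}{7} + U$ ($r{\left(d,U \right)} = - \frac{6}{7} + \left(U + 20\right) = - \frac{6}{7} + \left(20 + U\right) = \frac{134}{7} + U$)
$E{\left(M \right)} = M \left(-5 + M\right)$
$J = \frac{274}{7}$ ($J = 47 + \left(\frac{134}{7} - 27\right) = 47 - \frac{55}{7} = \frac{274}{7} \approx 39.143$)
$\frac{J}{33^{2}} + \frac{E{\left(m \right)}}{3541} = \frac{274}{7 \cdot 33^{2}} + \frac{\left(-49\right) \left(-5 - 49\right)}{3541} = \frac{274}{7 \cdot 1089} + \left(-49\right) \left(-54\right) \frac{1}{3541} = \frac{274}{7} \cdot \frac{1}{1089} + 2646 \cdot \frac{1}{3541} = \frac{274}{7623} + \frac{2646}{3541} = \frac{21140692}{26993043}$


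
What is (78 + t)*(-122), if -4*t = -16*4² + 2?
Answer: -17263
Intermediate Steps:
t = 127/2 (t = -(-16*4² + 2)/4 = -(-16*16 + 2)/4 = -(-256 + 2)/4 = -¼*(-254) = 127/2 ≈ 63.500)
(78 + t)*(-122) = (78 + 127/2)*(-122) = (283/2)*(-122) = -17263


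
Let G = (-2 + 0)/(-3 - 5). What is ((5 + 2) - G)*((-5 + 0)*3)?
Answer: -405/4 ≈ -101.25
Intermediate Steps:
G = ¼ (G = -2/(-8) = -2*(-⅛) = ¼ ≈ 0.25000)
((5 + 2) - G)*((-5 + 0)*3) = ((5 + 2) - 1*¼)*((-5 + 0)*3) = (7 - ¼)*(-5*3) = (27/4)*(-15) = -405/4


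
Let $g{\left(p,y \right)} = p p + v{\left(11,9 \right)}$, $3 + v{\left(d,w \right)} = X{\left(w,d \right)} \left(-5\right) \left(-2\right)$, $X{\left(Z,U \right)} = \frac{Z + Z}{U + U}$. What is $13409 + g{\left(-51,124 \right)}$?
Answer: $\frac{176167}{11} \approx 16015.0$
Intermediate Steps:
$X{\left(Z,U \right)} = \frac{Z}{U}$ ($X{\left(Z,U \right)} = \frac{2 Z}{2 U} = 2 Z \frac{1}{2 U} = \frac{Z}{U}$)
$v{\left(d,w \right)} = -3 + \frac{10 w}{d}$ ($v{\left(d,w \right)} = -3 + \frac{w}{d} \left(-5\right) \left(-2\right) = -3 + - \frac{5 w}{d} \left(-2\right) = -3 + \frac{10 w}{d}$)
$g{\left(p,y \right)} = \frac{57}{11} + p^{2}$ ($g{\left(p,y \right)} = p p - \left(3 - \frac{90}{11}\right) = p^{2} - \left(3 - \frac{90}{11}\right) = p^{2} + \left(-3 + \frac{90}{11}\right) = p^{2} + \frac{57}{11} = \frac{57}{11} + p^{2}$)
$13409 + g{\left(-51,124 \right)} = 13409 + \left(\frac{57}{11} + \left(-51\right)^{2}\right) = 13409 + \left(\frac{57}{11} + 2601\right) = 13409 + \frac{28668}{11} = \frac{176167}{11}$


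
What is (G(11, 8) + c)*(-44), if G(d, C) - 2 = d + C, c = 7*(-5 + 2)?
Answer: 0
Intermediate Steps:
c = -21 (c = 7*(-3) = -21)
G(d, C) = 2 + C + d (G(d, C) = 2 + (d + C) = 2 + (C + d) = 2 + C + d)
(G(11, 8) + c)*(-44) = ((2 + 8 + 11) - 21)*(-44) = (21 - 21)*(-44) = 0*(-44) = 0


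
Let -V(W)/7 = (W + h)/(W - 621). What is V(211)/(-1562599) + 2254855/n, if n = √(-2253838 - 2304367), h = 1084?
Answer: -1813/128133118 - 450971*I*√4558205/911641 ≈ -1.4149e-5 - 1056.1*I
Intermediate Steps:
V(W) = -7*(1084 + W)/(-621 + W) (V(W) = -7*(W + 1084)/(W - 621) = -7*(1084 + W)/(-621 + W))
n = I*√4558205 (n = √(-4558205) = I*√4558205 ≈ 2135.0*I)
V(211)/(-1562599) + 2254855/n = (7*(-1084 - 1*211)/(-621 + 211))/(-1562599) + 2254855/((I*√4558205)) = (7*(-1084 - 211)/(-410))*(-1/1562599) + 2254855*(-I*√4558205/4558205) = (7*(-1/410)*(-1295))*(-1/1562599) - 450971*I*√4558205/911641 = (1813/82)*(-1/1562599) - 450971*I*√4558205/911641 = -1813/128133118 - 450971*I*√4558205/911641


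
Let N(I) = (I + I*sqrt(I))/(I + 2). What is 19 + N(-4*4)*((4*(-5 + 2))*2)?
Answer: -59/7 - 768*I/7 ≈ -8.4286 - 109.71*I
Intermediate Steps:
N(I) = (I + I**(3/2))/(2 + I)
19 + N(-4*4)*((4*(-5 + 2))*2) = 19 + ((-4*4 + (-4*4)**(3/2))/(2 - 4*4))*((4*(-5 + 2))*2) = 19 + ((-16 + (-16)**(3/2))/(2 - 16))*((4*(-3))*2) = 19 + ((-16 - 64*I)/(-14))*(-12*2) = 19 - (-16 - 64*I)/14*(-24) = 19 + (8/7 + 32*I/7)*(-24) = 19 + (-192/7 - 768*I/7) = -59/7 - 768*I/7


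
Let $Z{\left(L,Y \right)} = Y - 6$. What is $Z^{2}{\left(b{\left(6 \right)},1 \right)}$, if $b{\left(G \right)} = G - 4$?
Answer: $25$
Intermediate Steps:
$b{\left(G \right)} = -4 + G$
$Z{\left(L,Y \right)} = -6 + Y$
$Z^{2}{\left(b{\left(6 \right)},1 \right)} = \left(-6 + 1\right)^{2} = \left(-5\right)^{2} = 25$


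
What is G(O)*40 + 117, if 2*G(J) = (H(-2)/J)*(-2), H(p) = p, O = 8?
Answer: 127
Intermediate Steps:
G(J) = 2/J (G(J) = ((-2/J)*(-2))/2 = (-2/J*(-2))/2 = (4/J)/2 = 2/J)
G(O)*40 + 117 = (2/8)*40 + 117 = (2*(⅛))*40 + 117 = (¼)*40 + 117 = 10 + 117 = 127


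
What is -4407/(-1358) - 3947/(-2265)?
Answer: 15341881/3075870 ≈ 4.9878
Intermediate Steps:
-4407/(-1358) - 3947/(-2265) = -4407*(-1/1358) - 3947*(-1/2265) = 4407/1358 + 3947/2265 = 15341881/3075870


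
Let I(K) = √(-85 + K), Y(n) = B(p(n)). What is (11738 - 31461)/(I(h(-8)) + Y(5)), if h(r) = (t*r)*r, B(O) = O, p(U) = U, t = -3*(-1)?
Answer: 98615/82 - 19723*√107/82 ≈ -1285.4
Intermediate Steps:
t = 3
Y(n) = n
h(r) = 3*r² (h(r) = (3*r)*r = 3*r²)
(11738 - 31461)/(I(h(-8)) + Y(5)) = (11738 - 31461)/(√(-85 + 3*(-8)²) + 5) = -19723/(√(-85 + 3*64) + 5) = -19723/(√(-85 + 192) + 5) = -19723/(√107 + 5) = -19723/(5 + √107)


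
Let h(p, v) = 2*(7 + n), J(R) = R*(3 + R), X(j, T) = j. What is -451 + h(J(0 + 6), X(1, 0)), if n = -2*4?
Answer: -453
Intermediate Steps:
n = -8
h(p, v) = -2 (h(p, v) = 2*(7 - 8) = 2*(-1) = -2)
-451 + h(J(0 + 6), X(1, 0)) = -451 - 2 = -453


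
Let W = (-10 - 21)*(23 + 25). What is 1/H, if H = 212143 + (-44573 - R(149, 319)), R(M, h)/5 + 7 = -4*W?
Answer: 1/137845 ≈ 7.2545e-6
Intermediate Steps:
W = -1488 (W = -31*48 = -1488)
R(M, h) = 29725 (R(M, h) = -35 + 5*(-4*(-1488)) = -35 + 5*5952 = -35 + 29760 = 29725)
H = 137845 (H = 212143 + (-44573 - 1*29725) = 212143 + (-44573 - 29725) = 212143 - 74298 = 137845)
1/H = 1/137845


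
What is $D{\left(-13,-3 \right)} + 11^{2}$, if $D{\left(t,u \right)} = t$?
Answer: $108$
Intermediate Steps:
$D{\left(-13,-3 \right)} + 11^{2} = -13 + 11^{2} = -13 + 121 = 108$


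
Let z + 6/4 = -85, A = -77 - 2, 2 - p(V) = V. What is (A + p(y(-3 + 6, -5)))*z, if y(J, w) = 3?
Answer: 6920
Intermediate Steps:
p(V) = 2 - V
A = -79
z = -173/2 (z = -3/2 - 85 = -173/2 ≈ -86.500)
(A + p(y(-3 + 6, -5)))*z = (-79 + (2 - 1*3))*(-173/2) = (-79 + (2 - 3))*(-173/2) = (-79 - 1)*(-173/2) = -80*(-173/2) = 6920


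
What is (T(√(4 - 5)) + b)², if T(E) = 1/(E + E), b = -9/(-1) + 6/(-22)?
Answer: 36743/484 - 96*I/11 ≈ 75.915 - 8.7273*I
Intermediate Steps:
b = 96/11 (b = -9*(-1) + 6*(-1/22) = 9 - 3/11 = 96/11 ≈ 8.7273)
T(E) = 1/(2*E)
(T(√(4 - 5)) + b)² = (1/(2*(√(4 - 5))) + 96/11)² = (1/(2*(√(-1))) + 96/11)² = (1/(2*I) + 96/11)² = ((-I)/2 + 96/11)² = (-I/2 + 96/11)² = (96/11 - I/2)²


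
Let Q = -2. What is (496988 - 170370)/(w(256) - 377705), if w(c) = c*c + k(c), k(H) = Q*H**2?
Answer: -326618/443241 ≈ -0.73689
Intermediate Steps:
k(H) = -2*H**2
w(c) = -c**2 (w(c) = c*c - 2*c**2 = c**2 - 2*c**2 = -c**2)
(496988 - 170370)/(w(256) - 377705) = (496988 - 170370)/(-1*256**2 - 377705) = 326618/(-1*65536 - 377705) = 326618/(-65536 - 377705) = 326618/(-443241) = 326618*(-1/443241) = -326618/443241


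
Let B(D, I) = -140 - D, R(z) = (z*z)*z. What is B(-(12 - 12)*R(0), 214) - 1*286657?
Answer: -286797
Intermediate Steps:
R(z) = z³ (R(z) = z²*z = z³)
B(-(12 - 12)*R(0), 214) - 1*286657 = (-140 - (-1)*(12 - 12)*0³) - 1*286657 = (-140 - (-1)*0*0) - 286657 = (-140 - (-1)*0) - 286657 = (-140 - 1*0) - 286657 = (-140 + 0) - 286657 = -140 - 286657 = -286797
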